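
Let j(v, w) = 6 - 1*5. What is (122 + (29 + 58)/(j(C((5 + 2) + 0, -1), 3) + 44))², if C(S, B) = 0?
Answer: 3455881/225 ≈ 15359.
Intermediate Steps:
j(v, w) = 1 (j(v, w) = 6 - 5 = 1)
(122 + (29 + 58)/(j(C((5 + 2) + 0, -1), 3) + 44))² = (122 + (29 + 58)/(1 + 44))² = (122 + 87/45)² = (122 + 87*(1/45))² = (122 + 29/15)² = (1859/15)² = 3455881/225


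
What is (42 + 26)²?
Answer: 4624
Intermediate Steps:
(42 + 26)² = 68² = 4624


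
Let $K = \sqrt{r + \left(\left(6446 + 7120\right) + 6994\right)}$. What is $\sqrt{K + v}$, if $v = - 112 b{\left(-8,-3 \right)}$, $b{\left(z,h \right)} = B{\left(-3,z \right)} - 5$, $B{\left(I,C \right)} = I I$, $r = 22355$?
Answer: $\sqrt{-448 + \sqrt{42915}} \approx 15.519 i$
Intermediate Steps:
$B{\left(I,C \right)} = I^{2}$
$b{\left(z,h \right)} = 4$ ($b{\left(z,h \right)} = \left(-3\right)^{2} - 5 = 9 - 5 = 4$)
$v = -448$ ($v = \left(-112\right) 4 = -448$)
$K = \sqrt{42915}$ ($K = \sqrt{22355 + \left(\left(6446 + 7120\right) + 6994\right)} = \sqrt{22355 + \left(13566 + 6994\right)} = \sqrt{22355 + 20560} = \sqrt{42915} \approx 207.16$)
$\sqrt{K + v} = \sqrt{\sqrt{42915} - 448} = \sqrt{-448 + \sqrt{42915}}$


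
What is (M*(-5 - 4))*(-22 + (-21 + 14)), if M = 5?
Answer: 1305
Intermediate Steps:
(M*(-5 - 4))*(-22 + (-21 + 14)) = (5*(-5 - 4))*(-22 + (-21 + 14)) = (5*(-9))*(-22 - 7) = -45*(-29) = 1305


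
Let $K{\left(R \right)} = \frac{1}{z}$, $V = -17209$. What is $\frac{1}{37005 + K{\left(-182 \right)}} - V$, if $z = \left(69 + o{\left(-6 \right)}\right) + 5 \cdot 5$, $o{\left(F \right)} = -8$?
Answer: $\frac{54766455165}{3182431} \approx 17209.0$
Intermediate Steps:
$z = 86$ ($z = \left(69 - 8\right) + 5 \cdot 5 = 61 + 25 = 86$)
$K{\left(R \right)} = \frac{1}{86}$
$\frac{1}{37005 + K{\left(-182 \right)}} - V = \frac{1}{37005 + \frac{1}{86}} - -17209 = \frac{1}{\frac{3182431}{86}} + 17209 = \frac{86}{3182431} + 17209 = \frac{54766455165}{3182431}$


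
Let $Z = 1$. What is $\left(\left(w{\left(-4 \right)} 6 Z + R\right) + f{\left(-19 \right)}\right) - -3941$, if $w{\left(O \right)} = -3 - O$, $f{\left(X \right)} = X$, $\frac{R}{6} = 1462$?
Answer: $12700$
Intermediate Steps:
$R = 8772$ ($R = 6 \cdot 1462 = 8772$)
$\left(\left(w{\left(-4 \right)} 6 Z + R\right) + f{\left(-19 \right)}\right) - -3941 = \left(\left(\left(-3 - -4\right) 6 \cdot 1 + 8772\right) - 19\right) - -3941 = \left(\left(\left(-3 + 4\right) 6 \cdot 1 + 8772\right) - 19\right) + 3941 = \left(\left(1 \cdot 6 \cdot 1 + 8772\right) - 19\right) + 3941 = \left(\left(6 \cdot 1 + 8772\right) - 19\right) + 3941 = \left(\left(6 + 8772\right) - 19\right) + 3941 = \left(8778 - 19\right) + 3941 = 8759 + 3941 = 12700$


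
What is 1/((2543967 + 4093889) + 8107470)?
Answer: 1/14745326 ≈ 6.7818e-8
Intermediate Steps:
1/((2543967 + 4093889) + 8107470) = 1/(6637856 + 8107470) = 1/14745326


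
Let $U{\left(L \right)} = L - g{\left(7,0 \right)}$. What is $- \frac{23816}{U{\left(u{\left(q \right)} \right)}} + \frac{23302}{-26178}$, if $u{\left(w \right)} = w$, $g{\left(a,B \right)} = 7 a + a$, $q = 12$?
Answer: $\frac{77803745}{143979} \approx 540.38$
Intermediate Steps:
$g{\left(a,B \right)} = 8 a$
$U{\left(L \right)} = -56 + L$ ($U{\left(L \right)} = L - 8 \cdot 7 = L - 56 = -56 + L$)
$- \frac{23816}{U{\left(u{\left(q \right)} \right)}} + \frac{23302}{-26178} = - \frac{23816}{-56 + 12} + \frac{23302}{-26178} = - \frac{23816}{-44} + 23302 \left(- \frac{1}{26178}\right) = \left(-23816\right) \left(- \frac{1}{44}\right) - \frac{11651}{13089} = \frac{5954}{11} - \frac{11651}{13089} = \frac{77803745}{143979}$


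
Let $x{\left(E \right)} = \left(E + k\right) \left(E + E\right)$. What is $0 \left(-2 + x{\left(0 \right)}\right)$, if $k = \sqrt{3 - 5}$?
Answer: $0$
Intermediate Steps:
$k = i \sqrt{2}$ ($k = \sqrt{-2} = i \sqrt{2} \approx 1.4142 i$)
$x{\left(E \right)} = 2 E \left(E + i \sqrt{2}\right)$ ($x{\left(E \right)} = \left(E + i \sqrt{2}\right) \left(E + E\right) = \left(E + i \sqrt{2}\right) 2 E = 2 E \left(E + i \sqrt{2}\right)$)
$0 \left(-2 + x{\left(0 \right)}\right) = 0 \left(-2 + 2 \cdot 0 \left(0 + i \sqrt{2}\right)\right) = 0 \left(-2 + 2 \cdot 0 i \sqrt{2}\right) = 0 \left(-2 + 0\right) = 0 \left(-2\right) = 0$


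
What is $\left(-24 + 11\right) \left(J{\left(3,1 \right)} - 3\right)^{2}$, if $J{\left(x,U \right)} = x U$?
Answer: $0$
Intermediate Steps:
$J{\left(x,U \right)} = U x$
$\left(-24 + 11\right) \left(J{\left(3,1 \right)} - 3\right)^{2} = \left(-24 + 11\right) \left(1 \cdot 3 - 3\right)^{2} = - 13 \left(3 - 3\right)^{2} = - 13 \cdot 0^{2} = \left(-13\right) 0 = 0$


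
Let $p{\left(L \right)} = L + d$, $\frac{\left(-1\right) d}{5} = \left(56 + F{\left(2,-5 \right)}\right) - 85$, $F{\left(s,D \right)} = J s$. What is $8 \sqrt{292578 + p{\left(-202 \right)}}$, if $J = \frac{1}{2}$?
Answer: $16 \sqrt{73129} \approx 4326.8$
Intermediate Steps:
$J = \frac{1}{2} \approx 0.5$
$F{\left(s,D \right)} = \frac{s}{2}$
$d = 140$ ($d = - 5 \left(\left(56 + \frac{1}{2} \cdot 2\right) - 85\right) = - 5 \left(\left(56 + 1\right) - 85\right) = - 5 \left(57 - 85\right) = \left(-5\right) \left(-28\right) = 140$)
$p{\left(L \right)} = 140 + L$ ($p{\left(L \right)} = L + 140 = 140 + L$)
$8 \sqrt{292578 + p{\left(-202 \right)}} = 8 \sqrt{292578 + \left(140 - 202\right)} = 8 \sqrt{292578 - 62} = 8 \sqrt{292516} = 8 \cdot 2 \sqrt{73129} = 16 \sqrt{73129}$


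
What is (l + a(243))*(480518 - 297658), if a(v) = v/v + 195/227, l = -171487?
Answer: -7118214443220/227 ≈ -3.1358e+10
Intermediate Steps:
a(v) = 422/227 (a(v) = 1 + 195*(1/227) = 1 + 195/227 = 422/227)
(l + a(243))*(480518 - 297658) = (-171487 + 422/227)*(480518 - 297658) = -38927127/227*182860 = -7118214443220/227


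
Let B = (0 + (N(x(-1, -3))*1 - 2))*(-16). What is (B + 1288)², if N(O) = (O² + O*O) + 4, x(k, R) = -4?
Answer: 553536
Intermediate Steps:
N(O) = 4 + 2*O² (N(O) = (O² + O²) + 4 = 2*O² + 4 = 4 + 2*O²)
B = -544 (B = (0 + ((4 + 2*(-4)²)*1 - 2))*(-16) = (0 + ((4 + 2*16)*1 - 2))*(-16) = (0 + ((4 + 32)*1 - 2))*(-16) = (0 + (36*1 - 2))*(-16) = (0 + (36 - 2))*(-16) = (0 + 34)*(-16) = 34*(-16) = -544)
(B + 1288)² = (-544 + 1288)² = 744² = 553536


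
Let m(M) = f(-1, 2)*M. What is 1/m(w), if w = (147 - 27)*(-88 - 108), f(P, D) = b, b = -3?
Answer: 1/70560 ≈ 1.4172e-5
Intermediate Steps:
f(P, D) = -3
w = -23520 (w = 120*(-196) = -23520)
m(M) = -3*M
1/m(w) = 1/(-3*(-23520)) = 1/70560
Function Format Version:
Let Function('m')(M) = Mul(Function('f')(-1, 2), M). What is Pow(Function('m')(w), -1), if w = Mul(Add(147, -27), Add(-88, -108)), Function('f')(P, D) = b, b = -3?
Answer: Rational(1, 70560) ≈ 1.4172e-5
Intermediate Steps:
Function('f')(P, D) = -3
w = -23520 (w = Mul(120, -196) = -23520)
Function('m')(M) = Mul(-3, M)
Pow(Function('m')(w), -1) = Pow(Mul(-3, -23520), -1) = Pow(70560, -1) = Rational(1, 70560)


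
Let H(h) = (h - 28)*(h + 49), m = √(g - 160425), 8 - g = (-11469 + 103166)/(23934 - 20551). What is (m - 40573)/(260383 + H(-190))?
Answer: -40573/291121 + 14*I*√9368535134/984862343 ≈ -0.13937 + 0.0013759*I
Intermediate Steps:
g = -64633/3383 (g = 8 - (-11469 + 103166)/(23934 - 20551) = 8 - 91697/3383 = -64633/3383 ≈ -19.105)
m = 14*I*√9368535134/3383 (m = √(-64633/3383 - 160425) = √(-542782408/3383) = 14*I*√9368535134/3383 ≈ 400.55*I)
H(h) = (-28 + h)*(49 + h)
(m - 40573)/(260383 + H(-190)) = (14*I*√9368535134/3383 - 40573)/(260383 + (-1372 + (-190)² + 21*(-190))) = (-40573 + 14*I*√9368535134/3383)/(260383 + (-1372 + 36100 - 3990)) = (-40573 + 14*I*√9368535134/3383)/(260383 + 30738) = (-40573 + 14*I*√9368535134/3383)/291121 = (-40573 + 14*I*√9368535134/3383)*(1/291121) = -40573/291121 + 14*I*√9368535134/984862343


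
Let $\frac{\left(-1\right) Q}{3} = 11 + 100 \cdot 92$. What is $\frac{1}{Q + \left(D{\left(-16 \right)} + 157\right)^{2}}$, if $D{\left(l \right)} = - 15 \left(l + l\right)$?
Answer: $\frac{1}{378136} \approx 2.6446 \cdot 10^{-6}$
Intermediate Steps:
$D{\left(l \right)} = - 30 l$ ($D{\left(l \right)} = - 15 \cdot 2 l = - 30 l$)
$Q = -27633$ ($Q = - 3 \left(11 + 100 \cdot 92\right) = - 3 \left(11 + 9200\right) = \left(-3\right) 9211 = -27633$)
$\frac{1}{Q + \left(D{\left(-16 \right)} + 157\right)^{2}} = \frac{1}{-27633 + \left(\left(-30\right) \left(-16\right) + 157\right)^{2}} = \frac{1}{-27633 + \left(480 + 157\right)^{2}} = \frac{1}{-27633 + 637^{2}} = \frac{1}{-27633 + 405769} = \frac{1}{378136}$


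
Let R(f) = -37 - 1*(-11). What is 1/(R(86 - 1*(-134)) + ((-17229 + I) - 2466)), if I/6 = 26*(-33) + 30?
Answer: -1/24689 ≈ -4.0504e-5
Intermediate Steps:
R(f) = -26 (R(f) = -37 + 11 = -26)
I = -4968 (I = 6*(26*(-33) + 30) = 6*(-858 + 30) = 6*(-828) = -4968)
1/(R(86 - 1*(-134)) + ((-17229 + I) - 2466)) = 1/(-26 + ((-17229 - 4968) - 2466)) = 1/(-26 + (-22197 - 2466)) = 1/(-26 - 24663) = 1/(-24689) = -1/24689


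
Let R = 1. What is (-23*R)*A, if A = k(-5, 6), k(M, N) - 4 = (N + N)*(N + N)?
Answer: -3404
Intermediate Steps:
k(M, N) = 4 + 4*N² (k(M, N) = 4 + (N + N)*(N + N) = 4 + (2*N)*(2*N) = 4 + 4*N²)
A = 148 (A = 4 + 4*6² = 4 + 4*36 = 4 + 144 = 148)
(-23*R)*A = -23*1*148 = -23*148 = -3404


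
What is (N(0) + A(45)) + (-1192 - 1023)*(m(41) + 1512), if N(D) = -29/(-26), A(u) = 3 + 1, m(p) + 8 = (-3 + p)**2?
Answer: -169775187/26 ≈ -6.5298e+6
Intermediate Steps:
m(p) = -8 + (-3 + p)**2
A(u) = 4
N(D) = 29/26 (N(D) = -29*(-1/26) = 29/26)
(N(0) + A(45)) + (-1192 - 1023)*(m(41) + 1512) = (29/26 + 4) + (-1192 - 1023)*((-8 + (-3 + 41)**2) + 1512) = 133/26 - 2215*((-8 + 38**2) + 1512) = 133/26 - 2215*((-8 + 1444) + 1512) = 133/26 - 2215*(1436 + 1512) = 133/26 - 2215*2948 = 133/26 - 6529820 = -169775187/26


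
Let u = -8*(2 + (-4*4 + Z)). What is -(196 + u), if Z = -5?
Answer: -348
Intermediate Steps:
u = 152 (u = -8*(2 + (-4*4 - 5)) = -8*(2 + (-16 - 5)) = -8*(2 - 21) = -8*(-19) = 152)
-(196 + u) = -(196 + 152) = -1*348 = -348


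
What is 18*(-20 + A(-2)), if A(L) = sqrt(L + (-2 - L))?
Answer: -360 + 18*I*sqrt(2) ≈ -360.0 + 25.456*I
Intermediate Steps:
A(L) = I*sqrt(2) (A(L) = sqrt(-2) = I*sqrt(2))
18*(-20 + A(-2)) = 18*(-20 + I*sqrt(2)) = -360 + 18*I*sqrt(2)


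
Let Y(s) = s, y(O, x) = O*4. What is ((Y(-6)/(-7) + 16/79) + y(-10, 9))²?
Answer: 463713156/305809 ≈ 1516.3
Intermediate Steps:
y(O, x) = 4*O
((Y(-6)/(-7) + 16/79) + y(-10, 9))² = ((-6/(-7) + 16/79) + 4*(-10))² = ((-6*(-⅐) + 16*(1/79)) - 40)² = ((6/7 + 16/79) - 40)² = (586/553 - 40)² = (-21534/553)² = 463713156/305809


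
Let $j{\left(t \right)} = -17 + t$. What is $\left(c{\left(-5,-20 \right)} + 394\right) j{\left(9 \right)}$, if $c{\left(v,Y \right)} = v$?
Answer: $-3112$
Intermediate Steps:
$\left(c{\left(-5,-20 \right)} + 394\right) j{\left(9 \right)} = \left(-5 + 394\right) \left(-17 + 9\right) = 389 \left(-8\right) = -3112$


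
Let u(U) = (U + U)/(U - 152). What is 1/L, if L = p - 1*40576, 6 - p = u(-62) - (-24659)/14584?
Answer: -1560488/63312540881 ≈ -2.4647e-5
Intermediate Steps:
u(U) = 2*U/(-152 + U) (u(U) = (2*U)/(-152 + U) = 2*U/(-152 + U))
p = 5820207/1560488 (p = 6 - (2*(-62)/(-152 - 62) - (-24659)/14584) = 6 - (2*(-62)/(-214) - (-24659)/14584) = 6 - (2*(-62)*(-1/214) - 1*(-24659/14584)) = 6 - (62/107 + 24659/14584) = 6 - 1*3542721/1560488 = 6 - 3542721/1560488 = 5820207/1560488 ≈ 3.7297)
L = -63312540881/1560488 (L = 5820207/1560488 - 1*40576 = 5820207/1560488 - 40576 = -63312540881/1560488 ≈ -40572.)
1/L = 1/(-63312540881/1560488) = -1560488/63312540881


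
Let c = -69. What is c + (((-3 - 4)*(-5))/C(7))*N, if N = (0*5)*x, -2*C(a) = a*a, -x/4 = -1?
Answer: -69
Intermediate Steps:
x = 4 (x = -4*(-1) = 4)
C(a) = -a²/2 (C(a) = -a*a/2 = -a²/2)
N = 0 (N = (0*5)*4 = 0*4 = 0)
c + (((-3 - 4)*(-5))/C(7))*N = -69 + (((-3 - 4)*(-5))/((-½*7²)))*0 = -69 + ((-7*(-5))/((-½*49)))*0 = -69 + (35/(-49/2))*0 = -69 + (35*(-2/49))*0 = -69 - 10/7*0 = -69 + 0 = -69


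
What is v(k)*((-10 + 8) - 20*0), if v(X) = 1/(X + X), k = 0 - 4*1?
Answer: ¼ ≈ 0.25000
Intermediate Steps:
k = -4 (k = 0 - 4 = -4)
v(X) = 1/(2*X)
v(k)*((-10 + 8) - 20*0) = ((½)/(-4))*((-10 + 8) - 20*0) = ((½)*(-¼))*(-2 + 0) = -⅛*(-2) = ¼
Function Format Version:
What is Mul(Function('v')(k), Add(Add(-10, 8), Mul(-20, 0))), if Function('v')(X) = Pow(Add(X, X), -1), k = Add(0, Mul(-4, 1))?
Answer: Rational(1, 4) ≈ 0.25000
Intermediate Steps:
k = -4 (k = Add(0, -4) = -4)
Function('v')(X) = Mul(Rational(1, 2), Pow(X, -1)) (Function('v')(X) = Pow(Mul(2, X), -1) = Mul(Rational(1, 2), Pow(X, -1)))
Mul(Function('v')(k), Add(Add(-10, 8), Mul(-20, 0))) = Mul(Mul(Rational(1, 2), Pow(-4, -1)), Add(Add(-10, 8), Mul(-20, 0))) = Mul(Mul(Rational(1, 2), Rational(-1, 4)), Add(-2, 0)) = Mul(Rational(-1, 8), -2) = Rational(1, 4)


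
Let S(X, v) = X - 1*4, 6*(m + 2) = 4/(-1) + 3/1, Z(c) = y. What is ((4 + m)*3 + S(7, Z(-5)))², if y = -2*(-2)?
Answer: 289/4 ≈ 72.250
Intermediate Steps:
y = 4
Z(c) = 4
m = -13/6 (m = -2 + (4/(-1) + 3/1)/6 = -2 + (4*(-1) + 3*1)/6 = -2 + (-4 + 3)/6 = -2 + (⅙)*(-1) = -2 - ⅙ = -13/6 ≈ -2.1667)
S(X, v) = -4 + X (S(X, v) = X - 4 = -4 + X)
((4 + m)*3 + S(7, Z(-5)))² = ((4 - 13/6)*3 + (-4 + 7))² = ((11/6)*3 + 3)² = (11/2 + 3)² = (17/2)² = 289/4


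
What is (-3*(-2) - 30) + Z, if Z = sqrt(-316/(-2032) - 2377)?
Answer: -24 + I*sqrt(153344499)/254 ≈ -24.0 + 48.753*I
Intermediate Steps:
Z = I*sqrt(153344499)/254 (Z = sqrt(-316*(-1/2032) - 2377) = sqrt(79/508 - 2377) = sqrt(-1207437/508) = I*sqrt(153344499)/254 ≈ 48.753*I)
(-3*(-2) - 30) + Z = (-3*(-2) - 30) + I*sqrt(153344499)/254 = (6 - 30) + I*sqrt(153344499)/254 = -24 + I*sqrt(153344499)/254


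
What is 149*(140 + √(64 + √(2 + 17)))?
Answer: 20860 + 149*√(64 + √19) ≈ 22092.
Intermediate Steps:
149*(140 + √(64 + √(2 + 17))) = 149*(140 + √(64 + √19)) = 20860 + 149*√(64 + √19)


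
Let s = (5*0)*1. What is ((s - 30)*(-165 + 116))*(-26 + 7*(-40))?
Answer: -449820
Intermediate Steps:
s = 0 (s = 0*1 = 0)
((s - 30)*(-165 + 116))*(-26 + 7*(-40)) = ((0 - 30)*(-165 + 116))*(-26 + 7*(-40)) = (-30*(-49))*(-26 - 280) = 1470*(-306) = -449820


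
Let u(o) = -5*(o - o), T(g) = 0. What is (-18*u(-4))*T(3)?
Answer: 0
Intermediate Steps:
u(o) = 0 (u(o) = -5*0 = 0)
(-18*u(-4))*T(3) = -18*0*0 = 0*0 = 0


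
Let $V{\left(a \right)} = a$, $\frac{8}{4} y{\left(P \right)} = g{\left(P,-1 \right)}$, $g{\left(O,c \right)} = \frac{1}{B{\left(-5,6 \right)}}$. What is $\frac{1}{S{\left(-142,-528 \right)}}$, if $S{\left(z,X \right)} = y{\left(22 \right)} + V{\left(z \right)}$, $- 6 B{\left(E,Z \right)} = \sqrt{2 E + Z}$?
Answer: $- \frac{568}{80665} - \frac{6 i}{80665} \approx -0.0070415 - 7.4382 \cdot 10^{-5} i$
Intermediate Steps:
$B{\left(E,Z \right)} = - \frac{\sqrt{Z + 2 E}}{6}$ ($B{\left(E,Z \right)} = - \frac{\sqrt{2 E + Z}}{6} = - \frac{\sqrt{Z + 2 E}}{6}$)
$g{\left(O,c \right)} = 3 i$ ($g{\left(O,c \right)} = \frac{1}{\left(- \frac{1}{6}\right) \sqrt{6 + 2 \left(-5\right)}} = \frac{1}{\left(- \frac{1}{6}\right) \sqrt{6 - 10}} = \frac{1}{\left(- \frac{1}{6}\right) \sqrt{-4}} = \frac{1}{\left(- \frac{1}{6}\right) 2 i} = \frac{1}{\left(- \frac{1}{3}\right) i} = 3 i$)
$y{\left(P \right)} = \frac{3 i}{2}$
$S{\left(z,X \right)} = z + \frac{3 i}{2}$ ($S{\left(z,X \right)} = \frac{3 i}{2} + z = z + \frac{3 i}{2}$)
$\frac{1}{S{\left(-142,-528 \right)}} = \frac{1}{-142 + \frac{3 i}{2}} = \frac{4 \left(-142 - \frac{3 i}{2}\right)}{80665}$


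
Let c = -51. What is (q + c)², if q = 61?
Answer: 100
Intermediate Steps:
(q + c)² = (61 - 51)² = 10² = 100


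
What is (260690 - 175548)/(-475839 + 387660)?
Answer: -85142/88179 ≈ -0.96556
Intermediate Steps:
(260690 - 175548)/(-475839 + 387660) = 85142/(-88179) = 85142*(-1/88179) = -85142/88179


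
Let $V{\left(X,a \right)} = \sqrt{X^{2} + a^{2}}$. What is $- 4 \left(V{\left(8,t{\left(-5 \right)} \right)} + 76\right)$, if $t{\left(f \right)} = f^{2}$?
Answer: $-304 - 4 \sqrt{689} \approx -409.0$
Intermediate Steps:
$- 4 \left(V{\left(8,t{\left(-5 \right)} \right)} + 76\right) = - 4 \left(\sqrt{8^{2} + \left(\left(-5\right)^{2}\right)^{2}} + 76\right) = - 4 \left(\sqrt{64 + 25^{2}} + 76\right) = - 4 \left(\sqrt{64 + 625} + 76\right) = - 4 \left(\sqrt{689} + 76\right) = - 4 \left(76 + \sqrt{689}\right) = -304 - 4 \sqrt{689}$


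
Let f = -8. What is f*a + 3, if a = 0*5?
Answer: 3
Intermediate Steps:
a = 0
f*a + 3 = -8*0 + 3 = 0 + 3 = 3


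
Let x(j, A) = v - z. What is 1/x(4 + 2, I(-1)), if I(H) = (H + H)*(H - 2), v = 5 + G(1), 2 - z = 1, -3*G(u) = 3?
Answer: ⅓ ≈ 0.33333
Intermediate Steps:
G(u) = -1 (G(u) = -⅓*3 = -1)
z = 1 (z = 2 - 1*1 = 2 - 1 = 1)
v = 4 (v = 5 - 1 = 4)
I(H) = 2*H*(-2 + H) (I(H) = (2*H)*(-2 + H) = 2*H*(-2 + H))
x(j, A) = 3 (x(j, A) = 4 - 1*1 = 4 - 1 = 3)
1/x(4 + 2, I(-1)) = 1/3 = ⅓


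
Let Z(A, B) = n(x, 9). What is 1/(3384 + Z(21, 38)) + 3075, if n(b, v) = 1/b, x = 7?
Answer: 72843682/23689 ≈ 3075.0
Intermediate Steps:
Z(A, B) = ⅐ (Z(A, B) = 1/7 = ⅐)
1/(3384 + Z(21, 38)) + 3075 = 1/(3384 + ⅐) + 3075 = 1/(23689/7) + 3075 = 7/23689 + 3075 = 72843682/23689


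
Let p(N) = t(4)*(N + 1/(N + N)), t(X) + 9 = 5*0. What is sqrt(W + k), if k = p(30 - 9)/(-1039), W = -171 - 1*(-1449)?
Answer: sqrt(270445588602)/14546 ≈ 35.752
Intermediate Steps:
W = 1278 (W = -171 + 1449 = 1278)
t(X) = -9 (t(X) = -9 + 5*0 = -9 + 0 = -9)
p(N) = -9*N - 9/(2*N) (p(N) = -9*(N + 1/(N + N)) = -9*(N + 1/(2*N)) = -9*N - 9/(2*N))
k = 2649/14546 (k = (-9*(30 - 9) - 9/(2*(30 - 9)))/(-1039) = (-9*21 - 9/2/21)*(-1/1039) = (-189 - 9/2*1/21)*(-1/1039) = (-189 - 3/14)*(-1/1039) = -2649/14*(-1/1039) = 2649/14546 ≈ 0.18211)
sqrt(W + k) = sqrt(1278 + 2649/14546) = sqrt(18592437/14546) = sqrt(270445588602)/14546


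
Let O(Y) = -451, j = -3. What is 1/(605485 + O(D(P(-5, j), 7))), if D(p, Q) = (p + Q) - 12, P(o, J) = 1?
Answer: 1/605034 ≈ 1.6528e-6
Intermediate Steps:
D(p, Q) = -12 + Q + p (D(p, Q) = (Q + p) - 12 = -12 + Q + p)
1/(605485 + O(D(P(-5, j), 7))) = 1/(605485 - 451) = 1/605034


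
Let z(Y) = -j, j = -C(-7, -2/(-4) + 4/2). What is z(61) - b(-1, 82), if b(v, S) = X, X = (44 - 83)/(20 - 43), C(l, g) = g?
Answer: 37/46 ≈ 0.80435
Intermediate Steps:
j = -5/2 (j = -(-2/(-4) + 4/2) = -(-2*(-¼) + 4*(½)) = -(½ + 2) = -1*5/2 = -5/2 ≈ -2.5000)
z(Y) = 5/2 (z(Y) = -1*(-5/2) = 5/2)
X = 39/23 (X = -39/(-23) = -39*(-1/23) = 39/23 ≈ 1.6957)
b(v, S) = 39/23
z(61) - b(-1, 82) = 5/2 - 1*39/23 = 5/2 - 39/23 = 37/46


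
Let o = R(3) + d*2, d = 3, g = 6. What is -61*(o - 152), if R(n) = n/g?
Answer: 17751/2 ≈ 8875.5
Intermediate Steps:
R(n) = n/6
o = 13/2 (o = (⅙)*3 + 3*2 = ½ + 6 = 13/2 ≈ 6.5000)
-61*(o - 152) = -61*(13/2 - 152) = -61*(-291/2) = 17751/2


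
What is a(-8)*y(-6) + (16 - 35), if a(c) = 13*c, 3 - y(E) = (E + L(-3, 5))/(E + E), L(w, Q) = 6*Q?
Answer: -539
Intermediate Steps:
y(E) = 3 - (30 + E)/(2*E) (y(E) = 3 - (E + 6*5)/(E + E) = 3 - (E + 30)/(2*E) = 3 - (30 + E)*1/(2*E) = 3 - (30 + E)/(2*E))
a(-8)*y(-6) + (16 - 35) = (13*(-8))*(5/2 - 15/(-6)) + (16 - 35) = -104*(5/2 - 15*(-1/6)) - 19 = -104*(5/2 + 5/2) - 19 = -104*5 - 19 = -520 - 19 = -539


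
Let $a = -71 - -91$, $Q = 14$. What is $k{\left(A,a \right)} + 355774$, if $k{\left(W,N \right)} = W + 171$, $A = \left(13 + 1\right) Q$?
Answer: $356141$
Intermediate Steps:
$A = 196$ ($A = \left(13 + 1\right) 14 = 14 \cdot 14 = 196$)
$a = 20$ ($a = -71 + 91 = 20$)
$k{\left(W,N \right)} = 171 + W$
$k{\left(A,a \right)} + 355774 = \left(171 + 196\right) + 355774 = 367 + 355774 = 356141$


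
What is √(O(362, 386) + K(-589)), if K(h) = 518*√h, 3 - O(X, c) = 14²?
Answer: √(-193 + 518*I*√589) ≈ 78.677 + 79.894*I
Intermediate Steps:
O(X, c) = -193 (O(X, c) = 3 - 1*14² = 3 - 1*196 = 3 - 196 = -193)
√(O(362, 386) + K(-589)) = √(-193 + 518*√(-589)) = √(-193 + 518*(I*√589)) = √(-193 + 518*I*√589)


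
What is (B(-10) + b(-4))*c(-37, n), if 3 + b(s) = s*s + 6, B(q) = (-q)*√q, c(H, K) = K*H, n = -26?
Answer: 18278 + 9620*I*√10 ≈ 18278.0 + 30421.0*I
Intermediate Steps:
c(H, K) = H*K
B(q) = -q^(3/2)
b(s) = 3 + s² (b(s) = -3 + (s*s + 6) = -3 + (s² + 6) = -3 + (6 + s²) = 3 + s²)
(B(-10) + b(-4))*c(-37, n) = (-(-10)^(3/2) + (3 + (-4)²))*(-37*(-26)) = (-(-10)*I*√10 + (3 + 16))*962 = (10*I*√10 + 19)*962 = (19 + 10*I*√10)*962 = 18278 + 9620*I*√10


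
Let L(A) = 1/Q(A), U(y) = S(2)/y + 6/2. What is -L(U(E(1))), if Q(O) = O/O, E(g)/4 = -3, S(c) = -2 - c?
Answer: -1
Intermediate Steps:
E(g) = -12 (E(g) = 4*(-3) = -12)
Q(O) = 1
U(y) = 3 - 4/y (U(y) = (-2 - 1*2)/y + 6/2 = (-2 - 2)/y + 6*(1/2) = -4/y + 3 = 3 - 4/y)
L(A) = 1 (L(A) = 1/1 = 1)
-L(U(E(1))) = -1*1 = -1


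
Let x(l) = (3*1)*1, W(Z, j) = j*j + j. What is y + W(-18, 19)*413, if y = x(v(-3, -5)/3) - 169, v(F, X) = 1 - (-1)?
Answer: 156774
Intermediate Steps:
v(F, X) = 2 (v(F, X) = 1 - 1*(-1) = 1 + 1 = 2)
W(Z, j) = j + j**2 (W(Z, j) = j**2 + j = j + j**2)
x(l) = 3 (x(l) = 3*1 = 3)
y = -166 (y = 3 - 169 = -166)
y + W(-18, 19)*413 = -166 + (19*(1 + 19))*413 = -166 + (19*20)*413 = -166 + 380*413 = -166 + 156940 = 156774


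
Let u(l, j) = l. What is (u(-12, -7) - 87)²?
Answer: 9801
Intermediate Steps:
(u(-12, -7) - 87)² = (-12 - 87)² = (-99)² = 9801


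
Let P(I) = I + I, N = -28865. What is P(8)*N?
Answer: -461840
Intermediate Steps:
P(I) = 2*I
P(8)*N = (2*8)*(-28865) = 16*(-28865) = -461840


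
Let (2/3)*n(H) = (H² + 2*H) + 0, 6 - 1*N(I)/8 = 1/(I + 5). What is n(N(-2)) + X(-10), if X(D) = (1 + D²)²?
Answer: 40259/3 ≈ 13420.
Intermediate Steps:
N(I) = 48 - 8/(5 + I) (N(I) = 48 - 8/(I + 5) = 48 - 8/(5 + I))
n(H) = 3*H + 3*H²/2 (n(H) = 3*((H² + 2*H) + 0)/2 = 3*(H² + 2*H)/2 = 3*H + 3*H²/2)
n(N(-2)) + X(-10) = 3*(8*(29 + 6*(-2))/(5 - 2))*(2 + 8*(29 + 6*(-2))/(5 - 2))/2 + (1 + (-10)²)² = 3*(8*(29 - 12)/3)*(2 + 8*(29 - 12)/3)/2 + (1 + 100)² = 3*(8*(⅓)*17)*(2 + 8*(⅓)*17)/2 + 101² = (3/2)*(136/3)*(2 + 136/3) + 10201 = (3/2)*(136/3)*(142/3) + 10201 = 9656/3 + 10201 = 40259/3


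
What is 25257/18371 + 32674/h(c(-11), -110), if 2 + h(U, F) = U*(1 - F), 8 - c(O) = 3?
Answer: 614221175/10159163 ≈ 60.460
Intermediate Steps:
c(O) = 5 (c(O) = 8 - 1*3 = 8 - 3 = 5)
h(U, F) = -2 + U*(1 - F)
25257/18371 + 32674/h(c(-11), -110) = 25257/18371 + 32674/(-2 + 5 - 1*(-110)*5) = 25257*(1/18371) + 32674/(-2 + 5 + 550) = 25257/18371 + 32674/553 = 614221175/10159163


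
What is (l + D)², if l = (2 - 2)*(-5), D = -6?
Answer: 36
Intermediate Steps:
l = 0 (l = 0*(-5) = 0)
(l + D)² = (0 - 6)² = (-6)² = 36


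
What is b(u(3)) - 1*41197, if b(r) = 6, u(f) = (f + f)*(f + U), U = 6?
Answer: -41191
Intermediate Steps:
u(f) = 2*f*(6 + f) (u(f) = (f + f)*(f + 6) = (2*f)*(6 + f) = 2*f*(6 + f))
b(u(3)) - 1*41197 = 6 - 1*41197 = 6 - 41197 = -41191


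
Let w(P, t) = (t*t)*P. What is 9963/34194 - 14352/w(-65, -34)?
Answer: 193773/401710 ≈ 0.48237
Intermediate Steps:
w(P, t) = P*t**2 (w(P, t) = t**2*P = P*t**2)
9963/34194 - 14352/w(-65, -34) = 9963/34194 - 14352/((-65*(-34)**2)) = 9963*(1/34194) - 14352/((-65*1156)) = 81/278 - 14352/(-75140) = 81/278 - 14352*(-1/75140) = 81/278 + 276/1445 = 193773/401710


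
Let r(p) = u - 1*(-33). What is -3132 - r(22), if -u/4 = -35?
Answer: -3305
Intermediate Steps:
u = 140 (u = -4*(-35) = 140)
r(p) = 173 (r(p) = 140 - 1*(-33) = 140 + 33 = 173)
-3132 - r(22) = -3132 - 1*173 = -3132 - 173 = -3305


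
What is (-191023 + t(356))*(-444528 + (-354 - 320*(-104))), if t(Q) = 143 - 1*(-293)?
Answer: 78445990374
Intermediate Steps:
t(Q) = 436 (t(Q) = 143 + 293 = 436)
(-191023 + t(356))*(-444528 + (-354 - 320*(-104))) = (-191023 + 436)*(-444528 + (-354 - 320*(-104))) = -190587*(-444528 + (-354 + 33280)) = -190587*(-444528 + 32926) = -190587*(-411602) = 78445990374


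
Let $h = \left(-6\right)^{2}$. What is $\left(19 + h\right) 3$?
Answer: $165$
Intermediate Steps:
$h = 36$
$\left(19 + h\right) 3 = \left(19 + 36\right) 3 = 55 \cdot 3 = 165$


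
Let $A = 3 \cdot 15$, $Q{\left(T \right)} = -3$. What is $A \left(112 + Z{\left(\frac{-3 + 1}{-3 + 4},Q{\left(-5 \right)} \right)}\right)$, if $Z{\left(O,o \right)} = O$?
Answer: $4950$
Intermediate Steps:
$A = 45$
$A \left(112 + Z{\left(\frac{-3 + 1}{-3 + 4},Q{\left(-5 \right)} \right)}\right) = 45 \left(112 + \frac{-3 + 1}{-3 + 4}\right) = 45 \left(112 - \frac{2}{1}\right) = 45 \left(112 - 2\right) = 45 \cdot 110 = 4950$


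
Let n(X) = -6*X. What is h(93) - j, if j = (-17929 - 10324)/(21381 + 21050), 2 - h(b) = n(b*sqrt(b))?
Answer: 113115/42431 + 558*sqrt(93) ≈ 5383.8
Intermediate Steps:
h(b) = 2 + 6*b**(3/2) (h(b) = 2 - (-6)*b*sqrt(b) = 2 - (-6)*b**(3/2) = 2 + 6*b**(3/2))
j = -28253/42431 ≈ -0.66586
h(93) - j = (2 + 6*93**(3/2)) - 1*(-28253/42431) = (2 + 6*(93*sqrt(93))) + 28253/42431 = (2 + 558*sqrt(93)) + 28253/42431 = 113115/42431 + 558*sqrt(93)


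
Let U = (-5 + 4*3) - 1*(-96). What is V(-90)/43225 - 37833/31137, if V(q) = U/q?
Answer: -49061011787/40376904750 ≈ -1.2151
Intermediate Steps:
U = 103 (U = (-5 + 12) + 96 = 7 + 96 = 103)
V(q) = 103/q
V(-90)/43225 - 37833/31137 = (103/(-90))/43225 - 37833/31137 = (103*(-1/90))*(1/43225) - 37833*1/31137 = -103/90*1/43225 - 12611/10379 = -103/3890250 - 12611/10379 = -49061011787/40376904750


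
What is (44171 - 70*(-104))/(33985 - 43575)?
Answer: -51451/9590 ≈ -5.3651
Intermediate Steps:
(44171 - 70*(-104))/(33985 - 43575) = (44171 + 7280)/(-9590) = 51451*(-1/9590) = -51451/9590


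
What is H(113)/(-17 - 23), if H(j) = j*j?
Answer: -12769/40 ≈ -319.23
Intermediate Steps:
H(j) = j**2
H(113)/(-17 - 23) = 113**2/(-17 - 23) = 12769/(-40) = 12769*(-1/40) = -12769/40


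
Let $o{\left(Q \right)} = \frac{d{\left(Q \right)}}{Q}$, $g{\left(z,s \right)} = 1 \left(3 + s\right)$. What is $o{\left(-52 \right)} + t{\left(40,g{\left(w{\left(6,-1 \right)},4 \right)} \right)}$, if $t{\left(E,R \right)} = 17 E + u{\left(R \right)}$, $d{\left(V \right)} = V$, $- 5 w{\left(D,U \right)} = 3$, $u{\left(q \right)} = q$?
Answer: $688$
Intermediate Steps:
$w{\left(D,U \right)} = - \frac{3}{5}$ ($w{\left(D,U \right)} = \left(- \frac{1}{5}\right) 3 = - \frac{3}{5}$)
$g{\left(z,s \right)} = 3 + s$
$t{\left(E,R \right)} = R + 17 E$ ($t{\left(E,R \right)} = 17 E + R = R + 17 E$)
$o{\left(Q \right)} = 1$ ($o{\left(Q \right)} = \frac{Q}{Q} = 1$)
$o{\left(-52 \right)} + t{\left(40,g{\left(w{\left(6,-1 \right)},4 \right)} \right)} = 1 + \left(\left(3 + 4\right) + 17 \cdot 40\right) = 1 + \left(7 + 680\right) = 1 + 687 = 688$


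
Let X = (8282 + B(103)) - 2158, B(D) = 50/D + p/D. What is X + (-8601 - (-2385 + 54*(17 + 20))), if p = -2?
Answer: -215222/103 ≈ -2089.5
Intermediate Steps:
B(D) = 48/D (B(D) = 50/D - 2/D = 48/D)
X = 630820/103 (X = (8282 + 48/103) - 2158 = 853094/103 - 2158 = 630820/103 ≈ 6124.5)
X + (-8601 - (-2385 + 54*(17 + 20))) = 630820/103 + (-8601 - (-2385 + 54*(17 + 20))) = 630820/103 + (-8601 - (-2385 + 54*37)) = 630820/103 + (-8601 - (-2385 + 1998)) = 630820/103 + (-8601 - 1*(-387)) = 630820/103 + (-8601 + 387) = 630820/103 - 8214 = -215222/103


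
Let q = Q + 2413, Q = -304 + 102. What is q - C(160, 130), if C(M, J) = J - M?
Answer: 2241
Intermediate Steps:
Q = -202
q = 2211 (q = -202 + 2413 = 2211)
q - C(160, 130) = 2211 - (130 - 1*160) = 2211 - (130 - 160) = 2211 - 1*(-30) = 2211 + 30 = 2241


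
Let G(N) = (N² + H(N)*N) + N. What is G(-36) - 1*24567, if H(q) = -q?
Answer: -24603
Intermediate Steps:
G(N) = N (G(N) = (N² + (-N)*N) + N = (N² - N²) + N = 0 + N = N)
G(-36) - 1*24567 = -36 - 1*24567 = -36 - 24567 = -24603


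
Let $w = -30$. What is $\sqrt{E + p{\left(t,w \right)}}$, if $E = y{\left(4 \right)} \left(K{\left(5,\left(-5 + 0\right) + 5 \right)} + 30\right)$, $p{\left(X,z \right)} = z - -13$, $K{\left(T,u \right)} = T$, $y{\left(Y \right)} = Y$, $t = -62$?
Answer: $\sqrt{123} \approx 11.091$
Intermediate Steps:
$p{\left(X,z \right)} = 13 + z$ ($p{\left(X,z \right)} = z + 13 = 13 + z$)
$E = 140$ ($E = 4 \left(5 + 30\right) = 4 \cdot 35 = 140$)
$\sqrt{E + p{\left(t,w \right)}} = \sqrt{140 + \left(13 - 30\right)} = \sqrt{140 - 17} = \sqrt{123}$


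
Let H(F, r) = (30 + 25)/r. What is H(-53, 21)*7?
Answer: 55/3 ≈ 18.333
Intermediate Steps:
H(F, r) = 55/r
H(-53, 21)*7 = (55/21)*7 = 55/3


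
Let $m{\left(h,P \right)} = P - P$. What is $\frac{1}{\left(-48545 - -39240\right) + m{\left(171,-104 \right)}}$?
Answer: $- \frac{1}{9305} \approx -0.00010747$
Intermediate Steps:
$m{\left(h,P \right)} = 0$
$\frac{1}{\left(-48545 - -39240\right) + m{\left(171,-104 \right)}} = \frac{1}{\left(-48545 - -39240\right) + 0} = \frac{1}{\left(-48545 + 39240\right) + 0} = \frac{1}{-9305 + 0} = \frac{1}{-9305} = - \frac{1}{9305}$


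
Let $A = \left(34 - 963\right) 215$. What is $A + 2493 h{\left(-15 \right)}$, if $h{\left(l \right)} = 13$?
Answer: $-167326$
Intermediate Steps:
$A = -199735$ ($A = \left(-929\right) 215 = -199735$)
$A + 2493 h{\left(-15 \right)} = -199735 + 2493 \cdot 13 = -199735 + 32409 = -167326$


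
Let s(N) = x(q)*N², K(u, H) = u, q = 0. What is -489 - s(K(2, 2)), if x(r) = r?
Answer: -489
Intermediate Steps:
s(N) = 0 (s(N) = 0*N² = 0)
-489 - s(K(2, 2)) = -489 - 1*0 = -489 + 0 = -489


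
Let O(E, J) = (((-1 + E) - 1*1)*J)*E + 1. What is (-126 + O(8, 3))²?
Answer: 361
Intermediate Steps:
O(E, J) = 1 + E*J*(-2 + E) (O(E, J) = (((-1 + E) - 1)*J)*E + 1 = ((-2 + E)*J)*E + 1 = (J*(-2 + E))*E + 1 = E*J*(-2 + E) + 1 = 1 + E*J*(-2 + E))
(-126 + O(8, 3))² = (-126 + (1 + 3*8² - 2*8*3))² = (-126 + (1 + 3*64 - 48))² = (-126 + (1 + 192 - 48))² = (-126 + 145)² = 19² = 361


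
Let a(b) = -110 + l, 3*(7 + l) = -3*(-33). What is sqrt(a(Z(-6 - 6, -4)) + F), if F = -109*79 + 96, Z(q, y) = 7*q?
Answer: I*sqrt(8599) ≈ 92.731*I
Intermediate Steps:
l = 26 (l = -7 + (-3*(-33))/3 = -7 + (1/3)*99 = -7 + 33 = 26)
a(b) = -84 (a(b) = -110 + 26 = -84)
F = -8515 (F = -8611 + 96 = -8515)
sqrt(a(Z(-6 - 6, -4)) + F) = sqrt(-84 - 8515) = sqrt(-8599) = I*sqrt(8599)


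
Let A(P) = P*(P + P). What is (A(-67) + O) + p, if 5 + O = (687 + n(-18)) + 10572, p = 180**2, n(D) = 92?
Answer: 52724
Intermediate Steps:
A(P) = 2*P**2 (A(P) = P*(2*P) = 2*P**2)
p = 32400
O = 11346 (O = -5 + ((687 + 92) + 10572) = -5 + (779 + 10572) = -5 + 11351 = 11346)
(A(-67) + O) + p = (2*(-67)**2 + 11346) + 32400 = (2*4489 + 11346) + 32400 = (8978 + 11346) + 32400 = 20324 + 32400 = 52724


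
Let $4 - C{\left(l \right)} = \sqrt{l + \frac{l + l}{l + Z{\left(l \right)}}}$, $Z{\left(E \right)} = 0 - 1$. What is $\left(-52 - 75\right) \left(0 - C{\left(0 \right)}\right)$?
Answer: $508$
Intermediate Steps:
$Z{\left(E \right)} = -1$
$C{\left(l \right)} = 4 - \sqrt{l + \frac{2 l}{-1 + l}}$ ($C{\left(l \right)} = 4 - \sqrt{l + \frac{l + l}{l - 1}} = 4 - \sqrt{l + \frac{2 l}{-1 + l}}$)
$\left(-52 - 75\right) \left(0 - C{\left(0 \right)}\right) = \left(-52 - 75\right) \left(0 - \left(4 - \sqrt{\frac{0 \left(1 + 0\right)}{-1 + 0}}\right)\right) = - 127 \left(0 - \left(4 - \sqrt{0 \frac{1}{-1} \cdot 1}\right)\right) = - 127 \left(0 - \left(4 - \sqrt{0 \left(-1\right) 1}\right)\right) = - 127 \left(0 - \left(4 - \sqrt{0}\right)\right) = - 127 \left(0 - \left(4 - 0\right)\right) = - 127 \left(0 - \left(4 + 0\right)\right) = - 127 \left(0 - 4\right) = \left(-127\right) \left(-4\right) = 508$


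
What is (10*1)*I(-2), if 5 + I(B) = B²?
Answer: -10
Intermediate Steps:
I(B) = -5 + B²
(10*1)*I(-2) = (10*1)*(-5 + (-2)²) = 10*(-5 + 4) = 10*(-1) = -10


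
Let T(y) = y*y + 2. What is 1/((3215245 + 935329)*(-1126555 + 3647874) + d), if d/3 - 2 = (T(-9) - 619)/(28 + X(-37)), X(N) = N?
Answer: 3/31394763261872 ≈ 9.5557e-14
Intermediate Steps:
T(y) = 2 + y² (T(y) = y² + 2 = 2 + y²)
d = 554/3 (d = 6 + 3*(((2 + (-9)²) - 619)/(28 - 37)) = 6 + 3*(((2 + 81) - 619)/(-9)) = 6 + 3*((83 - 619)*(-⅑)) = 6 + 3*(-536*(-⅑)) = 6 + 3*(536/9) = 6 + 536/3 = 554/3 ≈ 184.67)
1/((3215245 + 935329)*(-1126555 + 3647874) + d) = 1/((3215245 + 935329)*(-1126555 + 3647874) + 554/3) = 1/(4150574*2521319 + 554/3) = 1/(10464921087106 + 554/3) = 1/(31394763261872/3) = 3/31394763261872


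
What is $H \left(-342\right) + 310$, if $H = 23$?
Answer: $-7556$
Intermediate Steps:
$H \left(-342\right) + 310 = 23 \left(-342\right) + 310 = -7866 + 310 = -7556$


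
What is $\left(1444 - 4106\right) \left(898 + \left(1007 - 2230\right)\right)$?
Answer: $865150$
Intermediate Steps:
$\left(1444 - 4106\right) \left(898 + \left(1007 - 2230\right)\right) = - 2662 \left(898 + \left(1007 - 2230\right)\right) = - 2662 \left(898 - 1223\right) = \left(-2662\right) \left(-325\right) = 865150$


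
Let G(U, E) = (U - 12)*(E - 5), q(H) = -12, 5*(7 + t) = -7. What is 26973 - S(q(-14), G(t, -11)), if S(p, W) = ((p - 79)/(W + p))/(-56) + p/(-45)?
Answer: 1696045147/62880 ≈ 26973.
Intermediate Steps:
t = -42/5 (t = -7 + (1/5)*(-7) = -7 - 7/5 = -42/5 ≈ -8.4000)
G(U, E) = (-12 + U)*(-5 + E)
S(p, W) = -p/45 - (-79 + p)/(56*(W + p)) (S(p, W) = ((-79 + p)/(W + p))*(-1/56) + p*(-1/45) = ((-79 + p)/(W + p))*(-1/56) - p/45 = -(-79 + p)/(56*(W + p)) - p/45 = -p/45 - (-79 + p)/(56*(W + p)))
26973 - S(q(-14), G(t, -11)) = 26973 - (79/56 - 1/45*(-12)**2 - 1/56*(-12) - 1/45*(60 - 12*(-11) - 5*(-42/5) - 11*(-42/5))*(-12))/((60 - 12*(-11) - 5*(-42/5) - 11*(-42/5)) - 12) = 26973 - (79/56 - 1/45*144 + 3/14 - 1/45*(60 + 132 + 42 + 462/5)*(-12))/((60 + 132 + 42 + 462/5) - 12) = 26973 - (79/56 - 16/5 + 3/14 - 1/45*1632/5*(-12))/(1632/5 - 12) = 26973 - (79/56 - 16/5 + 3/14 + 2176/25)/1572/5 = 26973 - 5*17093/(1572*200) = 26973 - 1*17093/62880 = 26973 - 17093/62880 = 1696045147/62880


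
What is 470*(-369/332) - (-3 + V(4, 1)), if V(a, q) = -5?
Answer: -85387/166 ≈ -514.38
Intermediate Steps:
470*(-369/332) - (-3 + V(4, 1)) = 470*(-369/332) - (-3 - 5) = 470*(-369*1/332) - 1*(-8) = 470*(-369/332) + 8 = -86715/166 + 8 = -85387/166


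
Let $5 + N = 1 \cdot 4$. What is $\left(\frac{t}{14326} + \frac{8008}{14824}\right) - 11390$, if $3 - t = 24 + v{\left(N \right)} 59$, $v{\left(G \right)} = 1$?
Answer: $- \frac{151172818167}{13273039} \approx -11389.0$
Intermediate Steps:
$N = -1$ ($N = -5 + 1 \cdot 4 = -5 + 4 = -1$)
$t = -80$ ($t = 3 - \left(24 + 1 \cdot 59\right) = 3 - \left(24 + 59\right) = 3 - 83 = -80$)
$\left(\frac{t}{14326} + \frac{8008}{14824}\right) - 11390 = \left(- \frac{80}{14326} + \frac{8008}{14824}\right) - 11390 = \left(\left(-80\right) \frac{1}{14326} + 8008 \cdot \frac{1}{14824}\right) - 11390 = \left(- \frac{40}{7163} + \frac{1001}{1853}\right) - 11390 = \frac{7096043}{13273039} - 11390 = - \frac{151172818167}{13273039}$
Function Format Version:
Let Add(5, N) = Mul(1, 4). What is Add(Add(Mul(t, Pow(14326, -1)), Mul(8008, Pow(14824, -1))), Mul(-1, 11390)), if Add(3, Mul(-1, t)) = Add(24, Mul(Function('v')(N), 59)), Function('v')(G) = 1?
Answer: Rational(-151172818167, 13273039) ≈ -11389.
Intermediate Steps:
N = -1 (N = Add(-5, Mul(1, 4)) = Add(-5, 4) = -1)
t = -80 (t = Add(3, Mul(-1, Add(24, Mul(1, 59)))) = Add(3, Mul(-1, Add(24, 59))) = Add(3, Mul(-1, 83)) = Add(3, -83) = -80)
Add(Add(Mul(t, Pow(14326, -1)), Mul(8008, Pow(14824, -1))), Mul(-1, 11390)) = Add(Add(Mul(-80, Pow(14326, -1)), Mul(8008, Pow(14824, -1))), Mul(-1, 11390)) = Add(Add(Mul(-80, Rational(1, 14326)), Mul(8008, Rational(1, 14824))), -11390) = Add(Add(Rational(-40, 7163), Rational(1001, 1853)), -11390) = Add(Rational(7096043, 13273039), -11390) = Rational(-151172818167, 13273039)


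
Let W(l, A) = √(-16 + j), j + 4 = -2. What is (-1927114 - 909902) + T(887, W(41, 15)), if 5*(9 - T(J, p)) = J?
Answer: -14185922/5 ≈ -2.8372e+6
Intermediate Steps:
j = -6 (j = -4 - 2 = -6)
W(l, A) = I*√22 (W(l, A) = √(-16 - 6) = √(-22) = I*√22)
T(J, p) = 9 - J/5
(-1927114 - 909902) + T(887, W(41, 15)) = (-1927114 - 909902) + (9 - ⅕*887) = -2837016 + (9 - 887/5) = -2837016 - 842/5 = -14185922/5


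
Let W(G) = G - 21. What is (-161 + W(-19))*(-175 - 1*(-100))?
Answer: 15075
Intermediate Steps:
W(G) = -21 + G
(-161 + W(-19))*(-175 - 1*(-100)) = (-161 + (-21 - 19))*(-175 - 1*(-100)) = (-161 - 40)*(-175 + 100) = -201*(-75) = 15075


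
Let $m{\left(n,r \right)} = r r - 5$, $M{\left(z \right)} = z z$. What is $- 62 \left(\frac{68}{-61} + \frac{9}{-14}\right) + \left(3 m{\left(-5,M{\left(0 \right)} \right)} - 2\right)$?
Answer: $\frac{39272}{427} \approx 91.972$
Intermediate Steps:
$M{\left(z \right)} = z^{2}$
$m{\left(n,r \right)} = -5 + r^{2}$ ($m{\left(n,r \right)} = r^{2} - 5 = -5 + r^{2}$)
$- 62 \left(\frac{68}{-61} + \frac{9}{-14}\right) + \left(3 m{\left(-5,M{\left(0 \right)} \right)} - 2\right) = - 62 \left(\frac{68}{-61} + \frac{9}{-14}\right) + \left(3 \left(-5 + \left(0^{2}\right)^{2}\right) - 2\right) = - 62 \left(68 \left(- \frac{1}{61}\right) + 9 \left(- \frac{1}{14}\right)\right) + \left(3 \left(-5 + 0^{2}\right) - 2\right) = - 62 \left(- \frac{68}{61} - \frac{9}{14}\right) + \left(3 \left(-5 + 0\right) - 2\right) = \left(-62\right) \left(- \frac{1501}{854}\right) + \left(3 \left(-5\right) - 2\right) = \frac{46531}{427} - 17 = \frac{39272}{427}$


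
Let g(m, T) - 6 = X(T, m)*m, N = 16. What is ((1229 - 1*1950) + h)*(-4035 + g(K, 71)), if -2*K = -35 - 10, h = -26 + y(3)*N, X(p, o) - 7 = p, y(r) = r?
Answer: 1589526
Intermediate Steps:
X(p, o) = 7 + p
h = 22 (h = -26 + 3*16 = -26 + 48 = 22)
K = 45/2 (K = -(-35 - 10)/2 = -½*(-45) = 45/2 ≈ 22.500)
g(m, T) = 6 + m*(7 + T) (g(m, T) = 6 + (7 + T)*m = 6 + m*(7 + T))
((1229 - 1*1950) + h)*(-4035 + g(K, 71)) = ((1229 - 1*1950) + 22)*(-4035 + (6 + 45*(7 + 71)/2)) = ((1229 - 1950) + 22)*(-4035 + (6 + (45/2)*78)) = (-721 + 22)*(-4035 + (6 + 1755)) = -699*(-4035 + 1761) = -699*(-2274) = 1589526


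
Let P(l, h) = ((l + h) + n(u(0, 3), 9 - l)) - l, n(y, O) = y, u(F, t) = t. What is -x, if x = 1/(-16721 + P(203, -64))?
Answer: 1/16782 ≈ 5.9588e-5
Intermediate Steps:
P(l, h) = 3 + h (P(l, h) = ((l + h) + 3) - l = ((h + l) + 3) - l = (3 + h + l) - l = 3 + h)
x = -1/16782 (x = 1/(-16721 + (3 - 64)) = 1/(-16721 - 61) = 1/(-16782) = -1/16782 ≈ -5.9588e-5)
-x = -1*(-1/16782) = 1/16782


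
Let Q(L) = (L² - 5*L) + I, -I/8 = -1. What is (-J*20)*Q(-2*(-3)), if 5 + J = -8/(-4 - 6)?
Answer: 1176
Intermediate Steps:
I = 8 (I = -8*(-1) = 8)
J = -21/5 (J = -5 - 8/(-4 - 6) = -5 - 8/(-10) = -5 - 8*(-⅒) = -5 + ⅘ = -21/5 ≈ -4.2000)
Q(L) = 8 + L² - 5*L (Q(L) = (L² - 5*L) + 8 = 8 + L² - 5*L)
(-J*20)*Q(-2*(-3)) = (-1*(-21/5)*20)*(8 + (-2*(-3))² - (-10)*(-3)) = ((21/5)*20)*(8 + 6² - 5*6) = 84*(8 + 36 - 30) = 84*14 = 1176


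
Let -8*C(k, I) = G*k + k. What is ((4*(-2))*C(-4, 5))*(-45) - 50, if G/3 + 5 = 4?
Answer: -410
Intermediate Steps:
G = -3 (G = -15 + 3*4 = -15 + 12 = -3)
C(k, I) = k/4 (C(k, I) = -(-3*k + k)/8 = -(-1)*k/4 = k/4)
((4*(-2))*C(-4, 5))*(-45) - 50 = ((4*(-2))*((¼)*(-4)))*(-45) - 50 = -8*(-1)*(-45) - 50 = 8*(-45) - 50 = -360 - 50 = -410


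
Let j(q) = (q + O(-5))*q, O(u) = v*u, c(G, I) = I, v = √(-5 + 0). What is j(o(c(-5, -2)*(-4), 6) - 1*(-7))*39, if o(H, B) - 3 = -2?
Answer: 2496 - 1560*I*√5 ≈ 2496.0 - 3488.3*I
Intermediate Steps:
v = I*√5 (v = √(-5) = I*√5 ≈ 2.2361*I)
o(H, B) = 1 (o(H, B) = 3 - 2 = 1)
O(u) = I*u*√5 (O(u) = (I*√5)*u = I*u*√5)
j(q) = q*(q - 5*I*√5) (j(q) = (q + I*(-5)*√5)*q = (q - 5*I*√5)*q = q*(q - 5*I*√5))
j(o(c(-5, -2)*(-4), 6) - 1*(-7))*39 = ((1 - 1*(-7))*((1 - 1*(-7)) - 5*I*√5))*39 = ((1 + 7)*((1 + 7) - 5*I*√5))*39 = (8*(8 - 5*I*√5))*39 = (64 - 40*I*√5)*39 = 2496 - 1560*I*√5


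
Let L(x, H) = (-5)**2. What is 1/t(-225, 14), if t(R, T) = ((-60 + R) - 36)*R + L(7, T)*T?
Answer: 1/72575 ≈ 1.3779e-5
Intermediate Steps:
L(x, H) = 25
t(R, T) = 25*T + R*(-96 + R) (t(R, T) = ((-60 + R) - 36)*R + 25*T = (-96 + R)*R + 25*T = R*(-96 + R) + 25*T = 25*T + R*(-96 + R))
1/t(-225, 14) = 1/((-225)**2 - 96*(-225) + 25*14) = 1/(50625 + 21600 + 350) = 1/72575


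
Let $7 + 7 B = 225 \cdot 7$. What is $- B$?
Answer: $-224$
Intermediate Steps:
$B = 224$ ($B = -1 + \frac{225 \cdot 7}{7} = -1 + \frac{1}{7} \cdot 1575 = -1 + 225 = 224$)
$- B = \left(-1\right) 224 = -224$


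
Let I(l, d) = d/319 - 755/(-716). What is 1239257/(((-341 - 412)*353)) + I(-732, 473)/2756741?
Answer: -70936258909342321/15215165027690316 ≈ -4.6622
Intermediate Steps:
I(l, d) = 755/716 + d/319 (I(l, d) = d*(1/319) - 755*(-1/716) = d/319 + 755/716 = 755/716 + d/319)
1239257/(((-341 - 412)*353)) + I(-732, 473)/2756741 = 1239257/(((-341 - 412)*353)) + (755/716 + (1/319)*473)/2756741 = 1239257/((-753*353)) + (755/716 + 43/29)*(1/2756741) = 1239257/(-265809) + (52683/20764)*(1/2756741) = 1239257*(-1/265809) + 52683/57240970124 = -1239257/265809 + 52683/57240970124 = -70936258909342321/15215165027690316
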